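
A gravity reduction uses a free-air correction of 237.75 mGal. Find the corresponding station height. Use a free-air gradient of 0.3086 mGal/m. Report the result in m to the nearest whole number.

770

h = 237.75 / 0.3086 = 770.41 m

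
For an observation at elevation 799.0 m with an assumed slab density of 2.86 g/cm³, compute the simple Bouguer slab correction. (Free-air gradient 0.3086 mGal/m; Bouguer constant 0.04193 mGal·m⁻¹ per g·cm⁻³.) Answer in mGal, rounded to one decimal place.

95.8

Bouguer slab correction = 0.04193 × 2.86 × 799.0 = 95.8 mGal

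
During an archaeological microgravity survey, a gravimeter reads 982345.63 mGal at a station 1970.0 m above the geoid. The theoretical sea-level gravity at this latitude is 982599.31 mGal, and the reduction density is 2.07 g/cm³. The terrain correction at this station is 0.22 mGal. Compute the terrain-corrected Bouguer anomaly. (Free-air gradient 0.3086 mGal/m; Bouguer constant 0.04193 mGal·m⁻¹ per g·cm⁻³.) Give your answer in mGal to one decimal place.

Free-air correction = 0.3086 × 1970.0 = 607.94 mGal
Free-air anomaly = 982345.63 − 982599.31 + (607.94) = 354.26 mGal
Bouguer slab correction = 0.04193 × 2.07 × 1970.0 = 170.99 mGal
Simple Bouguer anomaly = 354.26 − (170.99) = 183.27 mGal
Complete Bouguer anomaly = 183.27 + 0.22 = 183.49 mGal

183.5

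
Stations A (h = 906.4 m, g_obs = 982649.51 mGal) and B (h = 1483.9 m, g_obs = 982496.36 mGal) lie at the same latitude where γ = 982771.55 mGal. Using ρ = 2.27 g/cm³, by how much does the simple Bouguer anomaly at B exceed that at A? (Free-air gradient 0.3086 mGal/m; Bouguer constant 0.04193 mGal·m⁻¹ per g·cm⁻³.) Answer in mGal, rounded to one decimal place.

-29.9

Δg_SB(A) = 982649.51 − 982771.55 + 0.3086×906.4 − 0.04193×2.27×906.4 = 71.40 mGal
Δg_SB(B) = 982496.36 − 982771.55 + 0.3086×1483.9 − 0.04193×2.27×1483.9 = 41.50 mGal
Difference = 41.50 − (71.40) = -29.90 mGal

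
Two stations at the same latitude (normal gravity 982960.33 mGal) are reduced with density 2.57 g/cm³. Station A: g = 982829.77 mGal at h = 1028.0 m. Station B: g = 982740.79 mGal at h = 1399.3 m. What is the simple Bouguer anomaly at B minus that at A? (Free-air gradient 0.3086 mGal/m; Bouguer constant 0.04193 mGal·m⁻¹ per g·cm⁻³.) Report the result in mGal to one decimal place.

-14.4

Δg_SB(A) = 982829.77 − 982960.33 + 0.3086×1028.0 − 0.04193×2.57×1028.0 = 75.90 mGal
Δg_SB(B) = 982740.79 − 982960.33 + 0.3086×1399.3 − 0.04193×2.57×1399.3 = 61.50 mGal
Difference = 61.50 − (75.90) = -14.40 mGal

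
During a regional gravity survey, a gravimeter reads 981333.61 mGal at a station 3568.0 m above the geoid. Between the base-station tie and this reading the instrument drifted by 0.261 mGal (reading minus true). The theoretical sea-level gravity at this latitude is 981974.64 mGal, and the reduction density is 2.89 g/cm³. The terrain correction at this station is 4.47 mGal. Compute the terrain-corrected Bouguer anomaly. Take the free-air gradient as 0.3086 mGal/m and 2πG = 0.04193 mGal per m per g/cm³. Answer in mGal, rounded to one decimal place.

31.9

Drift-corrected reading = 981333.61 − (0.261) = 981333.349 mGal
Free-air correction = 0.3086 × 3568.0 = 1101.08 mGal
Free-air anomaly = 981333.349 − 981974.64 + (1101.08) = 459.789 mGal
Bouguer slab correction = 0.04193 × 2.89 × 3568.0 = 432.36 mGal
Simple Bouguer anomaly = 459.789 − (432.36) = 27.429 mGal
Complete Bouguer anomaly = 27.429 + 4.47 = 31.899 mGal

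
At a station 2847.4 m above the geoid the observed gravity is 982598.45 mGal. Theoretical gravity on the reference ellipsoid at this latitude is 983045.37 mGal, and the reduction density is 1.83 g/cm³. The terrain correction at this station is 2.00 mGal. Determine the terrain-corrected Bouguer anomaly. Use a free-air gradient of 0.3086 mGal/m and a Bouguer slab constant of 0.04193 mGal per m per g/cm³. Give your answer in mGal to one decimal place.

215.3

Free-air correction = 0.3086 × 2847.4 = 878.71 mGal
Free-air anomaly = 982598.45 − 983045.37 + (878.71) = 431.79 mGal
Bouguer slab correction = 0.04193 × 1.83 × 2847.4 = 218.49 mGal
Simple Bouguer anomaly = 431.79 − (218.49) = 213.30 mGal
Complete Bouguer anomaly = 213.30 + 2.00 = 215.30 mGal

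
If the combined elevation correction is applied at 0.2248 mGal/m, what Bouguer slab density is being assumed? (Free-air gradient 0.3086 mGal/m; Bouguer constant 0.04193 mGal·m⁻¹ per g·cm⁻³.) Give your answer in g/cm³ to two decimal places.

2.00

0.2248 = 0.3086 − 0.04193 × ρ
ρ = (0.3086 − 0.2248) / 0.04193 = 2.00 g/cm³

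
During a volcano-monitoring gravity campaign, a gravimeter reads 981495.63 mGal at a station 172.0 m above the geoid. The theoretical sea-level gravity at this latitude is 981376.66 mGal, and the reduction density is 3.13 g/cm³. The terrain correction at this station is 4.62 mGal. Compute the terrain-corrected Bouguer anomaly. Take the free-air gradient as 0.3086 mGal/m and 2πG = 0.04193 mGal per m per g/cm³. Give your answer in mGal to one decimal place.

154.1

Free-air correction = 0.3086 × 172.0 = 53.08 mGal
Free-air anomaly = 981495.63 − 981376.66 + (53.08) = 172.05 mGal
Bouguer slab correction = 0.04193 × 3.13 × 172.0 = 22.57 mGal
Simple Bouguer anomaly = 172.05 − (22.57) = 149.48 mGal
Complete Bouguer anomaly = 149.48 + 4.62 = 154.10 mGal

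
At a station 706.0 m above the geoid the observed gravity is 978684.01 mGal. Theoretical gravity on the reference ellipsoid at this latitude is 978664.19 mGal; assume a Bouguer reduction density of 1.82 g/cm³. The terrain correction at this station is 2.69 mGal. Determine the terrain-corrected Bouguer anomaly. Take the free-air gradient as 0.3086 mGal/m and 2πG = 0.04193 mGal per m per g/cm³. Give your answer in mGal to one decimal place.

Free-air correction = 0.3086 × 706.0 = 217.87 mGal
Free-air anomaly = 978684.01 − 978664.19 + (217.87) = 237.69 mGal
Bouguer slab correction = 0.04193 × 1.82 × 706.0 = 53.88 mGal
Simple Bouguer anomaly = 237.69 − (53.88) = 183.81 mGal
Complete Bouguer anomaly = 183.81 + 2.69 = 186.50 mGal

186.5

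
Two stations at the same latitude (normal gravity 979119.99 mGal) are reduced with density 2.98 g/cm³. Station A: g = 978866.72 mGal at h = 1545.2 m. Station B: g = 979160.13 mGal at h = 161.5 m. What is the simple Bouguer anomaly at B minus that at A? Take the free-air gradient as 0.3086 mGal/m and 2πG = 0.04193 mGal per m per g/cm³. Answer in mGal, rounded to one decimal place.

39.3

Δg_SB(A) = 978866.72 − 979119.99 + 0.3086×1545.2 − 0.04193×2.98×1545.2 = 30.50 mGal
Δg_SB(B) = 979160.13 − 979119.99 + 0.3086×161.5 − 0.04193×2.98×161.5 = 69.80 mGal
Difference = 69.80 − (30.50) = 39.30 mGal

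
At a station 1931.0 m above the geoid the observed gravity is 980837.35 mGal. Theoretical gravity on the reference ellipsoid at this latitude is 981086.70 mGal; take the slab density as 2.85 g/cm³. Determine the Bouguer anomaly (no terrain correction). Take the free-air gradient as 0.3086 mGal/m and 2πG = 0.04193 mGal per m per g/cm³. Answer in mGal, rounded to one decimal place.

Free-air correction = 0.3086 × 1931.0 = 595.91 mGal
Free-air anomaly = 980837.35 − 981086.70 + (595.91) = 346.56 mGal
Bouguer slab correction = 0.04193 × 2.85 × 1931.0 = 230.76 mGal
Simple Bouguer anomaly = 346.56 − (230.76) = 115.80 mGal

115.8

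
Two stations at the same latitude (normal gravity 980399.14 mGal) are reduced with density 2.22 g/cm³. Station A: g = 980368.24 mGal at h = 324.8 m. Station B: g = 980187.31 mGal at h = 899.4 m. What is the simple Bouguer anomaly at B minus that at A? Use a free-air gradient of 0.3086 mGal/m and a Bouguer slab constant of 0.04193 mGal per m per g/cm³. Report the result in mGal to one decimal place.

-57.1

Δg_SB(A) = 980368.24 − 980399.14 + 0.3086×324.8 − 0.04193×2.22×324.8 = 39.10 mGal
Δg_SB(B) = 980187.31 − 980399.14 + 0.3086×899.4 − 0.04193×2.22×899.4 = -18.00 mGal
Difference = -18.00 − (39.10) = -57.10 mGal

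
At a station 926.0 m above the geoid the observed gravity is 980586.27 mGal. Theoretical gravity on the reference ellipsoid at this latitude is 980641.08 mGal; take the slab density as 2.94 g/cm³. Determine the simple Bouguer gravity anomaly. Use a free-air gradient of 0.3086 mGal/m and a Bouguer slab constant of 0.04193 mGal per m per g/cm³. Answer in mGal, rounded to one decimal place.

116.8

Free-air correction = 0.3086 × 926.0 = 285.76 mGal
Free-air anomaly = 980586.27 − 980641.08 + (285.76) = 230.95 mGal
Bouguer slab correction = 0.04193 × 2.94 × 926.0 = 114.15 mGal
Simple Bouguer anomaly = 230.95 − (114.15) = 116.80 mGal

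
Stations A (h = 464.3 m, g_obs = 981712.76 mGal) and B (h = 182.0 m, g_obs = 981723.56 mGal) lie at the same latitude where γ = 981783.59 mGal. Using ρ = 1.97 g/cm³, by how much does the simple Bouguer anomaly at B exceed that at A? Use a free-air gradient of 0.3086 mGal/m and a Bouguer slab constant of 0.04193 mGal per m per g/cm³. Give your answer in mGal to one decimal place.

-53.0

Δg_SB(A) = 981712.76 − 981783.59 + 0.3086×464.3 − 0.04193×1.97×464.3 = 34.10 mGal
Δg_SB(B) = 981723.56 − 981783.59 + 0.3086×182.0 − 0.04193×1.97×182.0 = -18.90 mGal
Difference = -18.90 − (34.10) = -53.00 mGal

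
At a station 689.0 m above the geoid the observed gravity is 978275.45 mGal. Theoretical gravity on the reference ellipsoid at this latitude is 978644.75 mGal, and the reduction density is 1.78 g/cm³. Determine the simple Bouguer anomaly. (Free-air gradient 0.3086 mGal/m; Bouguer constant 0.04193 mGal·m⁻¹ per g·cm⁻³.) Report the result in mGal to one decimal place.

-208.1

Free-air correction = 0.3086 × 689.0 = 212.63 mGal
Free-air anomaly = 978275.45 − 978644.75 + (212.63) = -156.67 mGal
Bouguer slab correction = 0.04193 × 1.78 × 689.0 = 51.42 mGal
Simple Bouguer anomaly = -156.67 − (51.42) = -208.09 mGal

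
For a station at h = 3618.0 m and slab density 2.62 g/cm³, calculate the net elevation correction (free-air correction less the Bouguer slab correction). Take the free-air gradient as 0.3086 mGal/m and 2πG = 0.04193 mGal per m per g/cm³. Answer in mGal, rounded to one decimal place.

719.1

Combined gradient = 0.3086 − 0.04193 × 2.62 = 0.1987434 mGal/m
Combined elevation correction = 0.1987434 × 3618.0 = 719.1 mGal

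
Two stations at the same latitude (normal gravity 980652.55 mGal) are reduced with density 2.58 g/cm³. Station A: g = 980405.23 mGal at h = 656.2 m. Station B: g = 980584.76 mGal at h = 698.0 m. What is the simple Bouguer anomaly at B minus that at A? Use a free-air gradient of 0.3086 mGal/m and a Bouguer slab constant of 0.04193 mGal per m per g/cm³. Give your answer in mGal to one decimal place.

187.9

Δg_SB(A) = 980405.23 − 980652.55 + 0.3086×656.2 − 0.04193×2.58×656.2 = -115.80 mGal
Δg_SB(B) = 980584.76 − 980652.55 + 0.3086×698.0 − 0.04193×2.58×698.0 = 72.10 mGal
Difference = 72.10 − (-115.80) = 187.90 mGal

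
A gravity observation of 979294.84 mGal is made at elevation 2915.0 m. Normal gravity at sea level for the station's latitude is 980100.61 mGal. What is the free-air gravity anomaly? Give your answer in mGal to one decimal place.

Free-air correction = 0.3086 × 2915.0 = 899.57 mGal
Free-air anomaly = 979294.84 − 980100.61 + (899.57) = 93.80 mGal

93.8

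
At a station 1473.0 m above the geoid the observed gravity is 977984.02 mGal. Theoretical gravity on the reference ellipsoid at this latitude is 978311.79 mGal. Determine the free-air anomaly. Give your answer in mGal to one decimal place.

Free-air correction = 0.3086 × 1473.0 = 454.57 mGal
Free-air anomaly = 977984.02 − 978311.79 + (454.57) = 126.80 mGal

126.8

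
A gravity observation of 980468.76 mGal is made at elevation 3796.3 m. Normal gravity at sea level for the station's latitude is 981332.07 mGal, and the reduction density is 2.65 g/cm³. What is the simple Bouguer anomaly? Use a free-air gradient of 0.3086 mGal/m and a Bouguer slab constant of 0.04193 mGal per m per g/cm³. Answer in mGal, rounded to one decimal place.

-113.6

Free-air correction = 0.3086 × 3796.3 = 1171.54 mGal
Free-air anomaly = 980468.76 − 981332.07 + (1171.54) = 308.23 mGal
Bouguer slab correction = 0.04193 × 2.65 × 3796.3 = 421.82 mGal
Simple Bouguer anomaly = 308.23 − (421.82) = -113.59 mGal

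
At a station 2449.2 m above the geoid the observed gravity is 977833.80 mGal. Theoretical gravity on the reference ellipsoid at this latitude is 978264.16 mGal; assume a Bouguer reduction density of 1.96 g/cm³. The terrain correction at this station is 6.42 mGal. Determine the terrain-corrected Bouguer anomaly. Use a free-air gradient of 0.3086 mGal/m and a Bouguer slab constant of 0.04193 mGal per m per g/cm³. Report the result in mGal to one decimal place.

Free-air correction = 0.3086 × 2449.2 = 755.82 mGal
Free-air anomaly = 977833.80 − 978264.16 + (755.82) = 325.46 mGal
Bouguer slab correction = 0.04193 × 1.96 × 2449.2 = 201.28 mGal
Simple Bouguer anomaly = 325.46 − (201.28) = 124.18 mGal
Complete Bouguer anomaly = 124.18 + 6.42 = 130.60 mGal

130.6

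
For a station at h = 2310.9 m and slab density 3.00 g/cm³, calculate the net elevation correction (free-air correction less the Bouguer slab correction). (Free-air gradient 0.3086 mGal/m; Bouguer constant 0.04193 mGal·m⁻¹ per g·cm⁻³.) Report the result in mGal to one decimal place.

422.5

Combined gradient = 0.3086 − 0.04193 × 3.00 = 0.1828100 mGal/m
Combined elevation correction = 0.1828100 × 2310.9 = 422.5 mGal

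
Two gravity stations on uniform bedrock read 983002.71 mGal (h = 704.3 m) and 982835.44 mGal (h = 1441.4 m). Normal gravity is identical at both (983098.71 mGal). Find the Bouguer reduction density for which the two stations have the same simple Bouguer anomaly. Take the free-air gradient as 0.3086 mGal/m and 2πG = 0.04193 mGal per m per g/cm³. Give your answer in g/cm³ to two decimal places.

1.95

Δg_obs = 982835.44 − 983002.71 = -167.27 mGal over Δh = 1441.4 − 704.3 = 737.1 m
Equal Bouguer anomalies ⇒ Δg_obs + (0.3086 − 0.04193ρ)·Δh = 0
0.3086 − 0.04193ρ = −Δg_obs/Δh = 0.22693
ρ = (0.3086 − 0.22693) / 0.04193 = 1.95 g/cm³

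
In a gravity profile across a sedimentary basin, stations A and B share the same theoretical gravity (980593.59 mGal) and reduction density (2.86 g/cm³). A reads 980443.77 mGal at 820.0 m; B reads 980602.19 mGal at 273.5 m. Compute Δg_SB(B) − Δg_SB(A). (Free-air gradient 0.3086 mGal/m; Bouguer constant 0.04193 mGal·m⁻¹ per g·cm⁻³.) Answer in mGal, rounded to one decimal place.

55.3

Δg_SB(A) = 980443.77 − 980593.59 + 0.3086×820.0 − 0.04193×2.86×820.0 = 4.90 mGal
Δg_SB(B) = 980602.19 − 980593.59 + 0.3086×273.5 − 0.04193×2.86×273.5 = 60.20 mGal
Difference = 60.20 − (4.90) = 55.30 mGal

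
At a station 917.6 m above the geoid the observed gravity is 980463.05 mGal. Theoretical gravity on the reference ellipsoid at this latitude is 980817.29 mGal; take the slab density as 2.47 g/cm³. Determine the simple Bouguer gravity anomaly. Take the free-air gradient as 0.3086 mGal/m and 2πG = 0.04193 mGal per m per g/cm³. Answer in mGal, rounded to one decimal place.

-166.1

Free-air correction = 0.3086 × 917.6 = 283.17 mGal
Free-air anomaly = 980463.05 − 980817.29 + (283.17) = -71.07 mGal
Bouguer slab correction = 0.04193 × 2.47 × 917.6 = 95.03 mGal
Simple Bouguer anomaly = -71.07 − (95.03) = -166.10 mGal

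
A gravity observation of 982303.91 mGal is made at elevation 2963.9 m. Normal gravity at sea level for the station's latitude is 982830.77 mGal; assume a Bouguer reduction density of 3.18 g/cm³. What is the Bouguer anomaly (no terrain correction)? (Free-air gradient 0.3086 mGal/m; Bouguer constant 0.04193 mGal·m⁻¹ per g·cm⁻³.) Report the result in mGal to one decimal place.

-7.4

Free-air correction = 0.3086 × 2963.9 = 914.66 mGal
Free-air anomaly = 982303.91 − 982830.77 + (914.66) = 387.80 mGal
Bouguer slab correction = 0.04193 × 3.18 × 2963.9 = 395.20 mGal
Simple Bouguer anomaly = 387.80 − (395.20) = -7.40 mGal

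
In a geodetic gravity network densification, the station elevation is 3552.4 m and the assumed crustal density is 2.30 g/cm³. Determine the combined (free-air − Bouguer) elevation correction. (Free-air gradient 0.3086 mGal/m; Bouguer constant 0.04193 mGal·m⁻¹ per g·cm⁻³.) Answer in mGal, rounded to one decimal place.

753.7

Combined gradient = 0.3086 − 0.04193 × 2.30 = 0.2121610 mGal/m
Combined elevation correction = 0.2121610 × 3552.4 = 753.7 mGal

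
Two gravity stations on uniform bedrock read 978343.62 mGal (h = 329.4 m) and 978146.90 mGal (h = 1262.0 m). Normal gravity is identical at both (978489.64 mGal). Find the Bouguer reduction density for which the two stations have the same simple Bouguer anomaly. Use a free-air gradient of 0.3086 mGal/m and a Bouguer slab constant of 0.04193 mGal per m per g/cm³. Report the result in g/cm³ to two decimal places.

2.33

Δg_obs = 978146.90 − 978343.62 = -196.72 mGal over Δh = 1262.0 − 329.4 = 932.6 m
Equal Bouguer anomalies ⇒ Δg_obs + (0.3086 − 0.04193ρ)·Δh = 0
0.3086 − 0.04193ρ = −Δg_obs/Δh = 0.21094
ρ = (0.3086 − 0.21094) / 0.04193 = 2.33 g/cm³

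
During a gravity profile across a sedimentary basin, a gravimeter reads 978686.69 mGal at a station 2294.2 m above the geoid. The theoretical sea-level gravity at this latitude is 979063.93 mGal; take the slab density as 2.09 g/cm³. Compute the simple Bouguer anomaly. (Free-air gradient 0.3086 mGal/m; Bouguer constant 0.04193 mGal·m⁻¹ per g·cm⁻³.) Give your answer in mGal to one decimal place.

Free-air correction = 0.3086 × 2294.2 = 707.99 mGal
Free-air anomaly = 978686.69 − 979063.93 + (707.99) = 330.75 mGal
Bouguer slab correction = 0.04193 × 2.09 × 2294.2 = 201.05 mGal
Simple Bouguer anomaly = 330.75 − (201.05) = 129.70 mGal

129.7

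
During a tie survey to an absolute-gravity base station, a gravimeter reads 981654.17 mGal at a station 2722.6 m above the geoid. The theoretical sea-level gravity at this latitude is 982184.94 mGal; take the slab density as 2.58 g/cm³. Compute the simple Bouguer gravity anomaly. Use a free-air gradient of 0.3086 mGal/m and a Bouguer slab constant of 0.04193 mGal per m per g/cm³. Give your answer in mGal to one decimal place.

Free-air correction = 0.3086 × 2722.6 = 840.19 mGal
Free-air anomaly = 981654.17 − 982184.94 + (840.19) = 309.42 mGal
Bouguer slab correction = 0.04193 × 2.58 × 2722.6 = 294.53 mGal
Simple Bouguer anomaly = 309.42 − (294.53) = 14.89 mGal

14.9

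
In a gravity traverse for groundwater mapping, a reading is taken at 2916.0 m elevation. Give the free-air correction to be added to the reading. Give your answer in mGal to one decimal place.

899.9

Free-air correction = 0.3086 × 2916.0 = 899.9 mGal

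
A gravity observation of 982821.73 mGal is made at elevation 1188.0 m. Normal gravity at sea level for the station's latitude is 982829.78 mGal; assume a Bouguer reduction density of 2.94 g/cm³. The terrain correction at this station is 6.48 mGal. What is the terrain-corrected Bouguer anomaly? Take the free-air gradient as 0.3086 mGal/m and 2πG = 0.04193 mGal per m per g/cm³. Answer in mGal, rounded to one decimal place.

218.6

Free-air correction = 0.3086 × 1188.0 = 366.62 mGal
Free-air anomaly = 982821.73 − 982829.78 + (366.62) = 358.57 mGal
Bouguer slab correction = 0.04193 × 2.94 × 1188.0 = 146.45 mGal
Simple Bouguer anomaly = 358.57 − (146.45) = 212.12 mGal
Complete Bouguer anomaly = 212.12 + 6.48 = 218.60 mGal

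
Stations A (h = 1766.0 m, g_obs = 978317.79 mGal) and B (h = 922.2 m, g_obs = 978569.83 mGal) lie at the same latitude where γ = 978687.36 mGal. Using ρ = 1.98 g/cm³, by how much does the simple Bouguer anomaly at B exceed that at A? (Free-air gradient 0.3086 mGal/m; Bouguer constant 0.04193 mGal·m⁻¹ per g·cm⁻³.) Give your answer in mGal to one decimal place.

61.7

Δg_SB(A) = 978317.79 − 978687.36 + 0.3086×1766.0 − 0.04193×1.98×1766.0 = 28.80 mGal
Δg_SB(B) = 978569.83 − 978687.36 + 0.3086×922.2 − 0.04193×1.98×922.2 = 90.50 mGal
Difference = 90.50 − (28.80) = 61.70 mGal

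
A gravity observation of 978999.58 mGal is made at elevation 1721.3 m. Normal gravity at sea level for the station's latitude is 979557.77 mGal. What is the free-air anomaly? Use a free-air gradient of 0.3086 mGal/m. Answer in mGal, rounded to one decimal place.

-27.0

Free-air correction = 0.3086 × 1721.3 = 531.19 mGal
Free-air anomaly = 978999.58 − 979557.77 + (531.19) = -27.00 mGal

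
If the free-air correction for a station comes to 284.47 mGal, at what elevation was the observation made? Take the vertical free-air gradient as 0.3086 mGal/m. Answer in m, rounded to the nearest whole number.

922

h = 284.47 / 0.3086 = 921.81 m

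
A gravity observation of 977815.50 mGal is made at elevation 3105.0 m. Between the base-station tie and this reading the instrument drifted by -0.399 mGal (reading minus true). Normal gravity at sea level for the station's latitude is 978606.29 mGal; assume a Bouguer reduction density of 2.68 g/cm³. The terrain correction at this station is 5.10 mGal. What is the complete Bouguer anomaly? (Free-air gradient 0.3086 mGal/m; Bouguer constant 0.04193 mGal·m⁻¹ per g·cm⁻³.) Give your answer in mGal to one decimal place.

-176.0

Drift-corrected reading = 977815.50 − (-0.399) = 977815.899 mGal
Free-air correction = 0.3086 × 3105.0 = 958.20 mGal
Free-air anomaly = 977815.899 − 978606.29 + (958.20) = 167.809 mGal
Bouguer slab correction = 0.04193 × 2.68 × 3105.0 = 348.92 mGal
Simple Bouguer anomaly = 167.809 − (348.92) = -181.111 mGal
Complete Bouguer anomaly = -181.111 + 5.10 = -176.011 mGal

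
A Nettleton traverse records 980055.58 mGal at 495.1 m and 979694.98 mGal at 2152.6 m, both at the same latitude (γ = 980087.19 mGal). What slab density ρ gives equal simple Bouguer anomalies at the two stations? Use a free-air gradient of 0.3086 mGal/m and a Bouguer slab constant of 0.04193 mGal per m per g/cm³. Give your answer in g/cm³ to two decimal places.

2.17

Δg_obs = 979694.98 − 980055.58 = -360.60 mGal over Δh = 2152.6 − 495.1 = 1657.5 m
Equal Bouguer anomalies ⇒ Δg_obs + (0.3086 − 0.04193ρ)·Δh = 0
0.3086 − 0.04193ρ = −Δg_obs/Δh = 0.21756
ρ = (0.3086 − 0.21756) / 0.04193 = 2.17 g/cm³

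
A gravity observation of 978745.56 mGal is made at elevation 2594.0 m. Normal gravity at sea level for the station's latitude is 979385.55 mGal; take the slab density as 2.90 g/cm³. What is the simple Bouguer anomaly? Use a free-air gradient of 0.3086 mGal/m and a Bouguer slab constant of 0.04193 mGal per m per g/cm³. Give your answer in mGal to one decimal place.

Free-air correction = 0.3086 × 2594.0 = 800.51 mGal
Free-air anomaly = 978745.56 − 979385.55 + (800.51) = 160.52 mGal
Bouguer slab correction = 0.04193 × 2.90 × 2594.0 = 315.42 mGal
Simple Bouguer anomaly = 160.52 − (315.42) = -154.90 mGal

-154.9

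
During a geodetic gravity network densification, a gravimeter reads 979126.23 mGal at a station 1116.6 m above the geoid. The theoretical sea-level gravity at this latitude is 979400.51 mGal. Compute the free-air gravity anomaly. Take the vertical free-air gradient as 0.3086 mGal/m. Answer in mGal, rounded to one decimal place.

Free-air correction = 0.3086 × 1116.6 = 344.58 mGal
Free-air anomaly = 979126.23 − 979400.51 + (344.58) = 70.30 mGal

70.3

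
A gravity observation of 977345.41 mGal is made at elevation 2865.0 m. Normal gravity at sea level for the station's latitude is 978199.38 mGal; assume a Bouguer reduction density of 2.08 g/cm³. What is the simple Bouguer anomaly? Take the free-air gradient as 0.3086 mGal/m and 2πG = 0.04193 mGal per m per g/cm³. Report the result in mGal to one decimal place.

Free-air correction = 0.3086 × 2865.0 = 884.14 mGal
Free-air anomaly = 977345.41 − 978199.38 + (884.14) = 30.17 mGal
Bouguer slab correction = 0.04193 × 2.08 × 2865.0 = 249.87 mGal
Simple Bouguer anomaly = 30.17 − (249.87) = -219.70 mGal

-219.7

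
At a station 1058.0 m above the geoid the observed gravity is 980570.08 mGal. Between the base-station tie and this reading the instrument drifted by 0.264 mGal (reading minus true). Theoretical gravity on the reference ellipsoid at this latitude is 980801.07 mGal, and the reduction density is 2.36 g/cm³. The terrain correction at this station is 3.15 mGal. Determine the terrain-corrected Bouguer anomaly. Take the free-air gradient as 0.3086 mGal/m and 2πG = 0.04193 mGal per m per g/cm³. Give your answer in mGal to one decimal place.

-6.3

Drift-corrected reading = 980570.08 − (0.264) = 980569.816 mGal
Free-air correction = 0.3086 × 1058.0 = 326.50 mGal
Free-air anomaly = 980569.816 − 980801.07 + (326.50) = 95.246 mGal
Bouguer slab correction = 0.04193 × 2.36 × 1058.0 = 104.69 mGal
Simple Bouguer anomaly = 95.246 − (104.69) = -9.444 mGal
Complete Bouguer anomaly = -9.444 + 3.15 = -6.294 mGal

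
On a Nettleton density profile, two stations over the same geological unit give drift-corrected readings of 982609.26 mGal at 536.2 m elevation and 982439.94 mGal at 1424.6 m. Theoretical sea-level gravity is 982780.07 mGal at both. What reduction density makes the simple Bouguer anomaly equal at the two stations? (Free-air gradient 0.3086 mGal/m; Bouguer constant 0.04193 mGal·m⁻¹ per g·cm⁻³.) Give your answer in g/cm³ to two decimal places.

2.81

Δg_obs = 982439.94 − 982609.26 = -169.32 mGal over Δh = 1424.6 − 536.2 = 888.4 m
Equal Bouguer anomalies ⇒ Δg_obs + (0.3086 − 0.04193ρ)·Δh = 0
0.3086 − 0.04193ρ = −Δg_obs/Δh = 0.19059
ρ = (0.3086 − 0.19059) / 0.04193 = 2.81 g/cm³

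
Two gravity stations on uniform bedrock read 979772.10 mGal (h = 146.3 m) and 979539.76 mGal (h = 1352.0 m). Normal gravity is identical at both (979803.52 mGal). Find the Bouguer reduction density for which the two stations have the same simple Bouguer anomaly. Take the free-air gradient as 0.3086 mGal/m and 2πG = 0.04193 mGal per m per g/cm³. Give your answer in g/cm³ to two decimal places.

Δg_obs = 979539.76 − 979772.10 = -232.34 mGal over Δh = 1352.0 − 146.3 = 1205.7 m
Equal Bouguer anomalies ⇒ Δg_obs + (0.3086 − 0.04193ρ)·Δh = 0
0.3086 − 0.04193ρ = −Δg_obs/Δh = 0.19270
ρ = (0.3086 − 0.19270) / 0.04193 = 2.76 g/cm³

2.76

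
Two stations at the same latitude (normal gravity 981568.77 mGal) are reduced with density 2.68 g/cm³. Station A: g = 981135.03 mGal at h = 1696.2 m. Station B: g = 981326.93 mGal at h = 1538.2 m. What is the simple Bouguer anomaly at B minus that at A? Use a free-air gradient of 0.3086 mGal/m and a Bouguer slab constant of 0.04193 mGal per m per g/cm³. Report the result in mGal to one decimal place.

160.9

Δg_SB(A) = 981135.03 − 981568.77 + 0.3086×1696.2 − 0.04193×2.68×1696.2 = -100.90 mGal
Δg_SB(B) = 981326.93 − 981568.77 + 0.3086×1538.2 − 0.04193×2.68×1538.2 = 60.00 mGal
Difference = 60.00 − (-100.90) = 160.90 mGal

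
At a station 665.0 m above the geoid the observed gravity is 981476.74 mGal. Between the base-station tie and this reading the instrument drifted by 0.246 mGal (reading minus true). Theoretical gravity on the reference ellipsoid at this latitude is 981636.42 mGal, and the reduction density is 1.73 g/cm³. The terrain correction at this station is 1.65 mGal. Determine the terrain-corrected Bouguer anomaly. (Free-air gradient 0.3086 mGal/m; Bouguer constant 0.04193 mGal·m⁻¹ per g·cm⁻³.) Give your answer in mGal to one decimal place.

-1.3

Drift-corrected reading = 981476.74 − (0.246) = 981476.494 mGal
Free-air correction = 0.3086 × 665.0 = 205.22 mGal
Free-air anomaly = 981476.494 − 981636.42 + (205.22) = 45.294 mGal
Bouguer slab correction = 0.04193 × 1.73 × 665.0 = 48.24 mGal
Simple Bouguer anomaly = 45.294 − (48.24) = -2.946 mGal
Complete Bouguer anomaly = -2.946 + 1.65 = -1.296 mGal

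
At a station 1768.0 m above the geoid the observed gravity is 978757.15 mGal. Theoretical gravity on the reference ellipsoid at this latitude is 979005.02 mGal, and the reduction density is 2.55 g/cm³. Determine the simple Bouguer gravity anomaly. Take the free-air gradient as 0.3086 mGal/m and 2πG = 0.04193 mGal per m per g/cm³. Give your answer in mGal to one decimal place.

108.7

Free-air correction = 0.3086 × 1768.0 = 545.60 mGal
Free-air anomaly = 978757.15 − 979005.02 + (545.60) = 297.73 mGal
Bouguer slab correction = 0.04193 × 2.55 × 1768.0 = 189.04 mGal
Simple Bouguer anomaly = 297.73 − (189.04) = 108.69 mGal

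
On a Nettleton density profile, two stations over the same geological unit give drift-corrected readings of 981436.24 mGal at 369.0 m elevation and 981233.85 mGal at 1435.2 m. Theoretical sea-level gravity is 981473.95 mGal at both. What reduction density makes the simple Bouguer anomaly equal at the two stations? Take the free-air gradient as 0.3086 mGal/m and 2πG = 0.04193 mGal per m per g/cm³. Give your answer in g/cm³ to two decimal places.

Δg_obs = 981233.85 − 981436.24 = -202.39 mGal over Δh = 1435.2 − 369.0 = 1066.2 m
Equal Bouguer anomalies ⇒ Δg_obs + (0.3086 − 0.04193ρ)·Δh = 0
0.3086 − 0.04193ρ = −Δg_obs/Δh = 0.18982
ρ = (0.3086 − 0.18982) / 0.04193 = 2.83 g/cm³

2.83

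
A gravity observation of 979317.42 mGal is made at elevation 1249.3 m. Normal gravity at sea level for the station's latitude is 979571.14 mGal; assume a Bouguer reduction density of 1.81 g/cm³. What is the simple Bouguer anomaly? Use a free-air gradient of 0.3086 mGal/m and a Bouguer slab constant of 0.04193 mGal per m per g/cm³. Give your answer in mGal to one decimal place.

Free-air correction = 0.3086 × 1249.3 = 385.53 mGal
Free-air anomaly = 979317.42 − 979571.14 + (385.53) = 131.81 mGal
Bouguer slab correction = 0.04193 × 1.81 × 1249.3 = 94.81 mGal
Simple Bouguer anomaly = 131.81 − (94.81) = 37.00 mGal

37.0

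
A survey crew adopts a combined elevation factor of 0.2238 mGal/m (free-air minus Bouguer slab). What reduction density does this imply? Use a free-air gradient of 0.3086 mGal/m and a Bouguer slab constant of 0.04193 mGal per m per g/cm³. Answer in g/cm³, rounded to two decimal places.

0.2238 = 0.3086 − 0.04193 × ρ
ρ = (0.3086 − 0.2238) / 0.04193 = 2.02 g/cm³

2.02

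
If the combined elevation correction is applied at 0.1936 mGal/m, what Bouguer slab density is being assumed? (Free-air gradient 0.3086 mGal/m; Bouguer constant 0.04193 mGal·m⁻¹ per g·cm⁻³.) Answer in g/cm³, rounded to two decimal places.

0.1936 = 0.3086 − 0.04193 × ρ
ρ = (0.3086 − 0.1936) / 0.04193 = 2.74 g/cm³

2.74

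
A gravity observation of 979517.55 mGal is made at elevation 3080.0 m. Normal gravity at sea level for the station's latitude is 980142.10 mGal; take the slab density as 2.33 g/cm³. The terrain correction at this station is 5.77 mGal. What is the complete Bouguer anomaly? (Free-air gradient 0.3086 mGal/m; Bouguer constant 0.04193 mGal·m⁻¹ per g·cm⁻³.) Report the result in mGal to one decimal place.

30.8

Free-air correction = 0.3086 × 3080.0 = 950.49 mGal
Free-air anomaly = 979517.55 − 980142.10 + (950.49) = 325.94 mGal
Bouguer slab correction = 0.04193 × 2.33 × 3080.0 = 300.91 mGal
Simple Bouguer anomaly = 325.94 − (300.91) = 25.03 mGal
Complete Bouguer anomaly = 25.03 + 5.77 = 30.80 mGal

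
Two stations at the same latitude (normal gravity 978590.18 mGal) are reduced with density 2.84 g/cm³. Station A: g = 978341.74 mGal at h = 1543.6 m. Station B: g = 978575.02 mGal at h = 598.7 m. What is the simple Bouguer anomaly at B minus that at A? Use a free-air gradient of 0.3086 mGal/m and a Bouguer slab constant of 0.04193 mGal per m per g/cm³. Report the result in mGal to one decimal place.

54.2

Δg_SB(A) = 978341.74 − 978590.18 + 0.3086×1543.6 − 0.04193×2.84×1543.6 = 44.10 mGal
Δg_SB(B) = 978575.02 − 978590.18 + 0.3086×598.7 − 0.04193×2.84×598.7 = 98.30 mGal
Difference = 98.30 − (44.10) = 54.20 mGal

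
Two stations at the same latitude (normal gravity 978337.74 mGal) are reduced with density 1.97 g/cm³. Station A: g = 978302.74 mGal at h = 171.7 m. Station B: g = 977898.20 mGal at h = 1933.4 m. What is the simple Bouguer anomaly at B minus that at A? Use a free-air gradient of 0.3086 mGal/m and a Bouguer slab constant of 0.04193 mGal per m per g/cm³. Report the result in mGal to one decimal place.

-6.4

Δg_SB(A) = 978302.74 − 978337.74 + 0.3086×171.7 − 0.04193×1.97×171.7 = 3.80 mGal
Δg_SB(B) = 977898.20 − 978337.74 + 0.3086×1933.4 − 0.04193×1.97×1933.4 = -2.60 mGal
Difference = -2.60 − (3.80) = -6.40 mGal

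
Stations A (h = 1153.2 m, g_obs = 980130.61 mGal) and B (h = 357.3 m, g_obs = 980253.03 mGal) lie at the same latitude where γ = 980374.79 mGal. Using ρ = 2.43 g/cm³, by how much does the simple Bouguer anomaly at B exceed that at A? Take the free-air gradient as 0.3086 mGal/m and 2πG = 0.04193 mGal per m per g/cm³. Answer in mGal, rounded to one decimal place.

Δg_SB(A) = 980130.61 − 980374.79 + 0.3086×1153.2 − 0.04193×2.43×1153.2 = -5.80 mGal
Δg_SB(B) = 980253.03 − 980374.79 + 0.3086×357.3 − 0.04193×2.43×357.3 = -47.90 mGal
Difference = -47.90 − (-5.80) = -42.10 mGal

-42.1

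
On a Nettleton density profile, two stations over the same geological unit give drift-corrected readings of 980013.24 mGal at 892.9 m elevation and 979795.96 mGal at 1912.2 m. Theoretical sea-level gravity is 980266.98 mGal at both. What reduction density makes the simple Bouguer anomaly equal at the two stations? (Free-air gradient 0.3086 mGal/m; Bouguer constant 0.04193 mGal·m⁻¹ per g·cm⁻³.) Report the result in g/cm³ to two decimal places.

Δg_obs = 979795.96 − 980013.24 = -217.28 mGal over Δh = 1912.2 − 892.9 = 1019.3 m
Equal Bouguer anomalies ⇒ Δg_obs + (0.3086 − 0.04193ρ)·Δh = 0
0.3086 − 0.04193ρ = −Δg_obs/Δh = 0.21317
ρ = (0.3086 − 0.21317) / 0.04193 = 2.28 g/cm³

2.28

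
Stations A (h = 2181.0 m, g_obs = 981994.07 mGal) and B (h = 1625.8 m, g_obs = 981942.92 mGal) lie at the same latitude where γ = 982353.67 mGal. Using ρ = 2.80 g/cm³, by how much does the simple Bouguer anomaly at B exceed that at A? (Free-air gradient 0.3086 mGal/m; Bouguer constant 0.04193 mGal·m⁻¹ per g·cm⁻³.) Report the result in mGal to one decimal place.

-157.3

Δg_SB(A) = 981994.07 − 982353.67 + 0.3086×2181.0 − 0.04193×2.80×2181.0 = 57.40 mGal
Δg_SB(B) = 981942.92 − 982353.67 + 0.3086×1625.8 − 0.04193×2.80×1625.8 = -99.90 mGal
Difference = -99.90 − (57.40) = -157.30 mGal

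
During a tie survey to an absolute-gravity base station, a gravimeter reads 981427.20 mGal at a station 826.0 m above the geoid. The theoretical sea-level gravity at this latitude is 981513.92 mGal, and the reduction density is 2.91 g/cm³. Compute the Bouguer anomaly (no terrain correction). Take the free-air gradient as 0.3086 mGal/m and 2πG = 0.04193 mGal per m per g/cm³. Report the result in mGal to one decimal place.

Free-air correction = 0.3086 × 826.0 = 254.90 mGal
Free-air anomaly = 981427.20 − 981513.92 + (254.90) = 168.18 mGal
Bouguer slab correction = 0.04193 × 2.91 × 826.0 = 100.79 mGal
Simple Bouguer anomaly = 168.18 − (100.79) = 67.39 mGal

67.4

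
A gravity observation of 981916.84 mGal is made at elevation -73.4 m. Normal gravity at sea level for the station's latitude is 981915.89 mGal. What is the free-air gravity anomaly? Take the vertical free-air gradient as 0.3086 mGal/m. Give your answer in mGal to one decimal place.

-21.7

Free-air correction = 0.3086 × -73.4 = -22.65 mGal
Free-air anomaly = 981916.84 − 981915.89 + (-22.65) = -21.70 mGal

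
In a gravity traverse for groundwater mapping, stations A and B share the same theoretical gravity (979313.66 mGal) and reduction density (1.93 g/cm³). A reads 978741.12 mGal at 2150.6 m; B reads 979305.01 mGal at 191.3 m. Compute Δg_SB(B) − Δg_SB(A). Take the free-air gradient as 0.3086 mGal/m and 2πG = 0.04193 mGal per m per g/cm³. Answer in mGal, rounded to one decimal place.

Δg_SB(A) = 978741.12 − 979313.66 + 0.3086×2150.6 − 0.04193×1.93×2150.6 = -82.90 mGal
Δg_SB(B) = 979305.01 − 979313.66 + 0.3086×191.3 − 0.04193×1.93×191.3 = 34.90 mGal
Difference = 34.90 − (-82.90) = 117.80 mGal

117.8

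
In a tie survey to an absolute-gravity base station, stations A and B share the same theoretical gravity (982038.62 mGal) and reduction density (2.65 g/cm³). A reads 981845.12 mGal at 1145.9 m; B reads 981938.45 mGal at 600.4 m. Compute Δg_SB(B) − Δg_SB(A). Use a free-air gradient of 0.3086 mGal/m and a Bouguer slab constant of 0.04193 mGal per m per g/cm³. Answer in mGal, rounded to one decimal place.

Δg_SB(A) = 981845.12 − 982038.62 + 0.3086×1145.9 − 0.04193×2.65×1145.9 = 32.80 mGal
Δg_SB(B) = 981938.45 − 982038.62 + 0.3086×600.4 − 0.04193×2.65×600.4 = 18.40 mGal
Difference = 18.40 − (32.80) = -14.40 mGal

-14.4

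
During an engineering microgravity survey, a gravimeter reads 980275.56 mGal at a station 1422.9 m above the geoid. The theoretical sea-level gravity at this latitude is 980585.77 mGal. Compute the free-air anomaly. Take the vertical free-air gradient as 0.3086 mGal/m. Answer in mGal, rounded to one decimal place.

128.9

Free-air correction = 0.3086 × 1422.9 = 439.11 mGal
Free-air anomaly = 980275.56 − 980585.77 + (439.11) = 128.90 mGal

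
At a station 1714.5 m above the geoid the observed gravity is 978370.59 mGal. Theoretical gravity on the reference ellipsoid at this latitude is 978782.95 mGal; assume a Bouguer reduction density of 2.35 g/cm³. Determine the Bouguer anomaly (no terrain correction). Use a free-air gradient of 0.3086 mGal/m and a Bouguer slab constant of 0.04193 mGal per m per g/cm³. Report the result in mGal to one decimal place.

-52.2

Free-air correction = 0.3086 × 1714.5 = 529.09 mGal
Free-air anomaly = 978370.59 − 978782.95 + (529.09) = 116.73 mGal
Bouguer slab correction = 0.04193 × 2.35 × 1714.5 = 168.94 mGal
Simple Bouguer anomaly = 116.73 − (168.94) = -52.21 mGal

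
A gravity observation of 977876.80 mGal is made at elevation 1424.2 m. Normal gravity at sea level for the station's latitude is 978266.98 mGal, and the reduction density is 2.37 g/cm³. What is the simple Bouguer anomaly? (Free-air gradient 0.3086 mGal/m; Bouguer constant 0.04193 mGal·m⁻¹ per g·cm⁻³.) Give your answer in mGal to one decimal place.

Free-air correction = 0.3086 × 1424.2 = 439.51 mGal
Free-air anomaly = 977876.80 − 978266.98 + (439.51) = 49.33 mGal
Bouguer slab correction = 0.04193 × 2.37 × 1424.2 = 141.53 mGal
Simple Bouguer anomaly = 49.33 − (141.53) = -92.20 mGal

-92.2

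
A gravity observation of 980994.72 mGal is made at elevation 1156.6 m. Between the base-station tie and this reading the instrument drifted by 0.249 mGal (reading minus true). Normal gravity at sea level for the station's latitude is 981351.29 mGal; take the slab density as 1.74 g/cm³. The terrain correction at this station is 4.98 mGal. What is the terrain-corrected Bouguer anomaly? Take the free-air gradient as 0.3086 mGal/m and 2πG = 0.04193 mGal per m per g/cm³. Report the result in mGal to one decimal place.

Drift-corrected reading = 980994.72 − (0.249) = 980994.471 mGal
Free-air correction = 0.3086 × 1156.6 = 356.93 mGal
Free-air anomaly = 980994.471 − 981351.29 + (356.93) = 0.111 mGal
Bouguer slab correction = 0.04193 × 1.74 × 1156.6 = 84.38 mGal
Simple Bouguer anomaly = 0.111 − (84.38) = -84.269 mGal
Complete Bouguer anomaly = -84.269 + 4.98 = -79.289 mGal

-79.3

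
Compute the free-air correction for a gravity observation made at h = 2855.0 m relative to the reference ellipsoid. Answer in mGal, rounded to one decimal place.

Free-air correction = 0.3086 × 2855.0 = 881.1 mGal

881.1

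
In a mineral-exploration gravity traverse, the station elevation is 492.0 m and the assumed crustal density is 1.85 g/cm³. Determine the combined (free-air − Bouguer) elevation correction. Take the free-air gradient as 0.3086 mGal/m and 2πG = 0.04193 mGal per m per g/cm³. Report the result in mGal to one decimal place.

113.7

Combined gradient = 0.3086 − 0.04193 × 1.85 = 0.2310295 mGal/m
Combined elevation correction = 0.2310295 × 492.0 = 113.7 mGal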